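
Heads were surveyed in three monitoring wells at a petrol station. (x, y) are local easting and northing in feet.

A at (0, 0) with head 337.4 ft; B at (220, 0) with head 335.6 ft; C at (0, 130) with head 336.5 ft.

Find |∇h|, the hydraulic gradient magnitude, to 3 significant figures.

∂h/∂x = (335.6 − 337.4) / (220 − 0) = -0.008182
∂h/∂y = (336.5 − 337.4) / (130 − 0) = -0.006923
|∇h| = √(-0.008182² + -0.006923²) = 0.01072

0.0107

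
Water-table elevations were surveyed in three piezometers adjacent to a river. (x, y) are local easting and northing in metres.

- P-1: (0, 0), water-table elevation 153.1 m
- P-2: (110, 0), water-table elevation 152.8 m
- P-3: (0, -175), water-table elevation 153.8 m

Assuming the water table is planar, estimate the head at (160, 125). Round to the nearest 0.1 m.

152.2 m

∂h/∂x = (152.8 − 153.1) / (110 − 0) = -0.002727
∂h/∂y = (153.8 − 153.1) / (-175 − 0) = -0.004000
h(160, 125) = 153.1 + (-0.002727)·(160) + (-0.004000)·(125) = 153.1 -0.436 -0.500 = 152.164 m.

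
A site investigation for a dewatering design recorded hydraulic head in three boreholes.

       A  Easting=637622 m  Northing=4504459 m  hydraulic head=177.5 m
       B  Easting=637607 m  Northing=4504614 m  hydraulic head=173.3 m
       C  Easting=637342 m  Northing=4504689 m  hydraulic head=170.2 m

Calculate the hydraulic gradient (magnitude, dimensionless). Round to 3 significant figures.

0.0270

Taking A as reference: B−A = (-15, 155, -4.2); C−A = (-280, 230, -7.3).
Determinant of the coordinate differences = (-15)·230 − (-280)·155 = 39950.
∂h/∂x = [(-4.2)·230 − (-7.3)·155] / 39950 = +0.004143
∂h/∂y = [(-15)·(-7.3) − (-280)·(-4.2)] / 39950 = -0.02670
|∇h| = √(0.004143² + -0.02670²) = 0.02702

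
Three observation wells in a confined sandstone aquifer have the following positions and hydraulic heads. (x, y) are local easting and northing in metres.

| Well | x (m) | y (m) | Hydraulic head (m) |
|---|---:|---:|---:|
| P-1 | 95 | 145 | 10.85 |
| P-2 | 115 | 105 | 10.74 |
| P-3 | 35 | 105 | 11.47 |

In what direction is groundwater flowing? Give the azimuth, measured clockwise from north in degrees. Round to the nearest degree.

Three-point gradient (reference P-1): Δ to P-2 = (20, -40, -0.11), Δ to P-3 = (-60, -40, +0.62).
∂h/∂x = -0.009125, ∂h/∂y = -0.001813 (det = -3200).
Flow direction (−∇h) has components (+0.009125 E, +0.001813 N).
Azimuth = atan2(E, N) = atan2(+0.009125, +0.001813) = 78.8° ≈ 079°.

079°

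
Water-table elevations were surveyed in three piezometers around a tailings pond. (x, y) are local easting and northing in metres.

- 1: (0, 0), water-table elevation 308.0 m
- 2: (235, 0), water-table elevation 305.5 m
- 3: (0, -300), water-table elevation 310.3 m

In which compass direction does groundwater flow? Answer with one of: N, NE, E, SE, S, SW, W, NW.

∂h/∂x = (305.5 − 308.0) / (235 − 0) = -0.01064
∂h/∂y = (310.3 − 308.0) / (-300 − 0) = -0.007667
Flow = −∇h = (+0.01064 east, +0.007667 north), which points northeast.

NE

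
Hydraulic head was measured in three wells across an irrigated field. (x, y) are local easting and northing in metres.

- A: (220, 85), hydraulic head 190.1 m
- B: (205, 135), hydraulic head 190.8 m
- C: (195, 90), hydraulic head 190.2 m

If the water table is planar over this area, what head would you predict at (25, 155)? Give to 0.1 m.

Taking A as reference: B−A = (-15, 50, +0.7); C−A = (-25, 5, +0.1).
Solve a·Δx + b·Δy = Δh: det = (-15)·5 − (-25)·50 = 1175.
∂h/∂x = [(+0.7)·5 − (+0.1)·50] / 1175 = -0.001277
∂h/∂y = [(-15)·(+0.1) − (-25)·(+0.7)] / 1175 = +0.01362
h(25, 155) = 190.1 + (-0.001277)·(-195) + (+0.01362)·(70) = 190.1 +0.249 +0.953 = 191.302 m.

191.3 m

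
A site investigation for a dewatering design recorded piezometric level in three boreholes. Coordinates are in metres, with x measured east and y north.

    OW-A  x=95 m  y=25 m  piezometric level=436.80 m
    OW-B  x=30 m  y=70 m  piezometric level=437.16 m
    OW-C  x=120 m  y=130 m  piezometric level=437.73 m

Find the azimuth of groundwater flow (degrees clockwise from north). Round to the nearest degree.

Taking OW-A as reference: OW-B−OW-A = (-65, 45, +0.36); OW-C−OW-A = (25, 105, +0.93).
Determinant of the coordinate differences = (-65)·105 − 25·45 = -7950.
∂h/∂x = [(+0.36)·105 − (+0.93)·45] / -7950 = +0.0005094
∂h/∂y = [(-65)·(+0.93) − 25·(+0.36)] / -7950 = +0.008736
Flow direction (−∇h) has components (-0.0005094 E, -0.008736 N).
Azimuth = atan2(E, N) = atan2(-0.0005094, -0.008736) = 183.3° ≈ 183°.

183°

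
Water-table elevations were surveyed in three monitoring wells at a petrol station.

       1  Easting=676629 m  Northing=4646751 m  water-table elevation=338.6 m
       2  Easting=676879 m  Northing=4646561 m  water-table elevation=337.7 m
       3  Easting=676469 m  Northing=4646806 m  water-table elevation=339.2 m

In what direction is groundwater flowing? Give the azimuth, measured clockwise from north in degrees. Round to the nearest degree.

085°

Differences from 1: to 2 (Δx, Δy, Δh) = (250, -190, -0.9); to 3 = (-160, 55, +0.6).
Solve a·Δx + b·Δy = Δh: det = 250·55 − (-160)·(-190) = -16650.
∂h/∂x = [(-0.9)·55 − (+0.6)·(-190)] / -16650 = -0.003874
∂h/∂y = [250·(+0.6) − (-160)·(-0.9)] / -16650 = -0.0003604
Flow direction (−∇h) has components (+0.003874 E, +0.0003604 N).
Azimuth = atan2(E, N) = atan2(+0.003874, +0.0003604) = 84.7° ≈ 085°.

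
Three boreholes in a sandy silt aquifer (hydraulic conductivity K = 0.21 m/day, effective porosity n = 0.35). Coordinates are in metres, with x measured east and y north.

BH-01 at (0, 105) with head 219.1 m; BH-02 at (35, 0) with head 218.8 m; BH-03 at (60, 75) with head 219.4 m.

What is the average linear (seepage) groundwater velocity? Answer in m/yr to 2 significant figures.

Taking BH-01 as reference: BH-02−BH-01 = (35, -105, -0.3); BH-03−BH-01 = (60, -30, +0.3).
Determinant of the coordinate differences = 35·(-30) − 60·(-105) = 5250.
∂h/∂x = [(-0.3)·(-30) − (+0.3)·(-105)] / 5250 = +0.007714
∂h/∂y = [35·(+0.3) − 60·(-0.3)] / 5250 = +0.005429
|∇h| = √(0.007714² + 0.005429²) = 0.009433
Seepage velocity v = K·i/n = 0.21 × 0.009433 / 0.35 = 0.00566 m/day = 2.067 m/yr.

2.1 m/yr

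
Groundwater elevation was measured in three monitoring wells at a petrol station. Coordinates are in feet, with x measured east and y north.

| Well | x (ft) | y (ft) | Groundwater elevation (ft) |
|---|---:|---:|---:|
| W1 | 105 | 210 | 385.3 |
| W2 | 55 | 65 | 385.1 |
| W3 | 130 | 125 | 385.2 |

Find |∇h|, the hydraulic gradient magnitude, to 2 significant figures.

Three-point gradient (reference W1): Δ to W2 = (-50, -145, -0.2), Δ to W3 = (25, -85, -0.1).
∂h/∂x = +0.0003175, ∂h/∂y = +0.001270 (det = 7875).
|∇h| = √(0.0003175² + 0.001270²) = 0.001309

0.0013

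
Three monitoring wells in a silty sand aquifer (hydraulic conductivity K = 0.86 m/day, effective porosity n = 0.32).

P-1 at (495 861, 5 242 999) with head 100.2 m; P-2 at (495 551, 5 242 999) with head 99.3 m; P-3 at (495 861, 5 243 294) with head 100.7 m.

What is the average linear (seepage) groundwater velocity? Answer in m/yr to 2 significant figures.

∂h/∂x = (99.3 − 100.2) / (495551 − 495861) = +0.002903
∂h/∂y = (100.7 − 100.2) / (5243294 − 5242999) = +0.001695
|∇h| = √(0.002903² + 0.001695²) = 0.003362
Seepage velocity v = K·i/n = 0.86 × 0.003362 / 0.32 = 0.009035 m/day = 3.3 m/yr.

3.3 m/yr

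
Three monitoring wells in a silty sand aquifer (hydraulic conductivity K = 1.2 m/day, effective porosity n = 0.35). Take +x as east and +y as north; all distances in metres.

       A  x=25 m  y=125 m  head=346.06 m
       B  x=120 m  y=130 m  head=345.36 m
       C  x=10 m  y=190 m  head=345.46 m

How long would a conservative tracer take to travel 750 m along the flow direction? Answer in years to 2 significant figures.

47 years

With h = a·x + b·y + c and A as origin, the differences give:
  95·a + 5·b = -0.70
  (-15)·a + 65·b = -0.60
Eliminate b (×65 and ×5, subtract): 6250·a = -42.500 → a = ∂h/∂x = -0.006800
Back-substitute: b = ∂h/∂y = -0.01080.
|∇h| = √(-0.006800² + -0.01080²) = 0.01276
Seepage velocity v = K·i/n = 1.2 × 0.01276 / 0.35 = 0.04375 m/day.
t = 750 / 0.04375 = 1.714e+04 days = 46.9 years.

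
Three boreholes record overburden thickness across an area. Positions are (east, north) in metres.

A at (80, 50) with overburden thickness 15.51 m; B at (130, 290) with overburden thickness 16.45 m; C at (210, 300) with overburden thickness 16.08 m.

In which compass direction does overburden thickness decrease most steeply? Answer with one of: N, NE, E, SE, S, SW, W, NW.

Differences from A: to B (Δx, Δy, Δh) = (50, 240, +0.94); to C = (130, 250, +0.57).
Solve a·Δx + b·Δy = Δd: det = 50·250 − 130·240 = -18700.
∂d/∂x = [(+0.94)·250 − (+0.57)·240] / -18700 = -0.005251
∂d/∂y = [50·(+0.57) − 130·(+0.94)] / -18700 = +0.005011
Steepest decrease is along −∇f = (+0.005251 E, -0.005011 N) → southeast.

SE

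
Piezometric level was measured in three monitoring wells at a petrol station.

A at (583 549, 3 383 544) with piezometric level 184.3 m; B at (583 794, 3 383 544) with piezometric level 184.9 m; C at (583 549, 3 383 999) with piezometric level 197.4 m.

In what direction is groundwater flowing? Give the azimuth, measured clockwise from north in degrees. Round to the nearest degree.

185°

∂h/∂x = (184.9 − 184.3) / (583794 − 583549) = +0.002449
∂h/∂y = (197.4 − 184.3) / (3383999 − 3383544) = +0.02879
Flow direction (−∇h) has components (-0.002449 E, -0.02879 N).
Azimuth = atan2(E, N) = atan2(-0.002449, -0.02879) = 184.9° ≈ 185°.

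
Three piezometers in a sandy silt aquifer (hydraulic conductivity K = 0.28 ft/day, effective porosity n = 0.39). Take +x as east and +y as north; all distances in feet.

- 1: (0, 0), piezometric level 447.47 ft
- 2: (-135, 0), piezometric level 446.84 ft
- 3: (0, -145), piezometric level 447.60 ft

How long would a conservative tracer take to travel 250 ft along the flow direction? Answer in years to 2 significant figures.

∂h/∂x = (446.84 − 447.47) / (-135 − 0) = +0.004667
∂h/∂y = (447.60 − 447.47) / (-145 − 0) = -0.0008966
|∇h| = √(0.004667² + -0.0008966²) = 0.004752
Seepage velocity v = K·i/n = 0.28 × 0.004752 / 0.39 = 0.003412 ft/day.
t = 250 / 0.003412 = 7.327e+04 days = 201 years.

200 years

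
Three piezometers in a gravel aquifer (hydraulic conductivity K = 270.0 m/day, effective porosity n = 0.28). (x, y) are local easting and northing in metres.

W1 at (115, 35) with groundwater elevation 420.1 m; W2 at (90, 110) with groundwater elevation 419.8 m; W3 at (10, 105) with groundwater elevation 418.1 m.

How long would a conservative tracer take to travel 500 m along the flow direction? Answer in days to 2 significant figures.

24 days

With h = a·x + b·y + c and W1 as origin, the differences give:
  (-25)·a + 75·b = -0.3
  (-105)·a + 70·b = -2.0
Eliminate b (×70 and ×75, subtract): 6125·a = 129.00 → a = ∂h/∂x = +0.02106
Back-substitute: b = ∂h/∂y = +0.003020.
|∇h| = √(0.02106² + 0.003020²) = 0.02128
Seepage velocity v = K·i/n = 270.0 × 0.02128 / 0.28 = 20.52 m/day.
t = 500 / 20.52 = 24.37 days.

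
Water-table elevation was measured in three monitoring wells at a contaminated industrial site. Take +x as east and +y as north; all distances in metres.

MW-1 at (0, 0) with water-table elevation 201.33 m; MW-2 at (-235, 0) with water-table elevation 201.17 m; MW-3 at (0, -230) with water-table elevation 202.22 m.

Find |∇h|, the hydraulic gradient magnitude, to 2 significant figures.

∂h/∂x = (201.17 − 201.33) / (-235 − 0) = +0.0006809
∂h/∂y = (202.22 − 201.33) / (-230 − 0) = -0.003870
|∇h| = √(0.0006809² + -0.003870²) = 0.003929

0.0039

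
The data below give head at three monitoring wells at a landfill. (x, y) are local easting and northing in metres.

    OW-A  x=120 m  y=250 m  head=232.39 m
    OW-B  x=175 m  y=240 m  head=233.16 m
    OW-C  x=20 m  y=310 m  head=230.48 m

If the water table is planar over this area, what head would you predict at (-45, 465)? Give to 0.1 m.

With h = a·x + b·y + c and OW-A as origin, the differences give:
  55·a + (-10)·b = +0.77
  (-100)·a + 60·b = -1.91
Eliminate b (×60 and ×(-10), subtract): 2300·a = 27.100 → a = ∂h/∂x = +0.01178
Back-substitute: b = ∂h/∂y = -0.01220.
h(-45, 465) = 232.39 + (+0.01178)·(-165) + (-0.01220)·(215) = 232.39 -1.944 -2.622 = 227.824 m.

227.8 m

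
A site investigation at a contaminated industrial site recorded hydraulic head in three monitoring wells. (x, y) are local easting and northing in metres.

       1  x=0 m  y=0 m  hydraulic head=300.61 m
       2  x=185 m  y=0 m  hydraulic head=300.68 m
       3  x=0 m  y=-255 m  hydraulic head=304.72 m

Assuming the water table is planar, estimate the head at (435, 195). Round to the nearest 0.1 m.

297.6 m

∂h/∂x = (300.68 − 300.61) / (185 − 0) = +0.0003784
∂h/∂y = (304.72 − 300.61) / (-255 − 0) = -0.01612
h(435, 195) = 300.61 + (+0.0003784)·(435) + (-0.01612)·(195) = 300.61 +0.165 -3.143 = 297.632 m.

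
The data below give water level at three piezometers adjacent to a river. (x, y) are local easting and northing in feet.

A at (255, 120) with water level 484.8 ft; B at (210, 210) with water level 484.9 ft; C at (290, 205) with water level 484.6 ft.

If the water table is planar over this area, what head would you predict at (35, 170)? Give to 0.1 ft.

485.6 ft

Taking A as reference: B−A = (-45, 90, +0.1); C−A = (35, 85, -0.2).
Solve a·Δx + b·Δy = Δh: det = (-45)·85 − 35·90 = -6975.
∂h/∂x = [(+0.1)·85 − (-0.2)·90] / -6975 = -0.003799
∂h/∂y = [(-45)·(-0.2) − 35·(+0.1)] / -6975 = -0.0007885
h(35, 170) = 484.8 + (-0.003799)·(-220) + (-0.0007885)·(50) = 484.8 +0.836 -0.039 = 485.596 ft.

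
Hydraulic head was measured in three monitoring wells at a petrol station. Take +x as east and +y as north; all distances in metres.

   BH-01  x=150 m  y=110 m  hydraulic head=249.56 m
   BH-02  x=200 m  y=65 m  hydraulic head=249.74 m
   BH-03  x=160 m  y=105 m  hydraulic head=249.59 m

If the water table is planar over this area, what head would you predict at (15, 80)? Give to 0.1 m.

249.3 m

Taking BH-01 as reference: BH-02−BH-01 = (50, -45, +0.18); BH-03−BH-01 = (10, -5, +0.03).
Determinant of the coordinate differences = 50·(-5) − 10·(-45) = 200.
∂h/∂x = [(+0.18)·(-5) − (+0.03)·(-45)] / 200 = +0.002250
∂h/∂y = [50·(+0.03) − 10·(+0.18)] / 200 = -0.001500
h(15, 80) = 249.56 + (+0.002250)·(-135) + (-0.001500)·(-30) = 249.56 -0.304 +0.045 = 249.301 m.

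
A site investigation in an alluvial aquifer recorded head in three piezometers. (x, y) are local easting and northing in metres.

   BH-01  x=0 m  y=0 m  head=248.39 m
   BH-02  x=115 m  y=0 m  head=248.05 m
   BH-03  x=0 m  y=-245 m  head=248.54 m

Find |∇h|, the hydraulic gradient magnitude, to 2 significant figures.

∂h/∂x = (248.05 − 248.39) / (115 − 0) = -0.002957
∂h/∂y = (248.54 − 248.39) / (-245 − 0) = -0.0006122
|∇h| = √(-0.002957² + -0.0006122²) = 0.00302

0.0030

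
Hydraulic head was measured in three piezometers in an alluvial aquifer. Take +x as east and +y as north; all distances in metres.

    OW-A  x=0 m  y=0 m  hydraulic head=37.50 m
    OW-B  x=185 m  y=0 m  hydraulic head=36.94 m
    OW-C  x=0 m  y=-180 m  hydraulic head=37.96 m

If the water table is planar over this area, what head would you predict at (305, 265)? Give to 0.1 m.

∂h/∂x = (36.94 − 37.50) / (185 − 0) = -0.003027
∂h/∂y = (37.96 − 37.50) / (-180 − 0) = -0.002556
h(305, 265) = 37.50 + (-0.003027)·(305) + (-0.002556)·(265) = 37.50 -0.923 -0.677 = 35.900 m.

35.9 m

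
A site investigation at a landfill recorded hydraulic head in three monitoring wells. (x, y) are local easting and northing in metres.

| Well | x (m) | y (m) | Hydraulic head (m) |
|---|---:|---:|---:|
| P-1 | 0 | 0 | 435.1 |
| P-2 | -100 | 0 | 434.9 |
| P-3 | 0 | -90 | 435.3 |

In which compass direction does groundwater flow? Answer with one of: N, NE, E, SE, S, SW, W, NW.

NW

∂h/∂x = (434.9 − 435.1) / (-100 − 0) = +0.002000
∂h/∂y = (435.3 − 435.1) / (-90 − 0) = -0.002222
Flow = −∇h = (-0.002000 east, +0.002222 north), which points northwest.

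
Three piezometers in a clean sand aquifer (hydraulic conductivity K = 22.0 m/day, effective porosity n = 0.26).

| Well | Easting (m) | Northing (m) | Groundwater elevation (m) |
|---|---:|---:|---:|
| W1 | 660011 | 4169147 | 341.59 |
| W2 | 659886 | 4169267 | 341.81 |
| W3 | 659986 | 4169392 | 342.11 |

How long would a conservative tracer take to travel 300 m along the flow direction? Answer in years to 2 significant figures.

4.5 years

Differences from W1: to W2 (Δx, Δy, Δh) = (-125, 120, +0.22); to W3 = (-25, 245, +0.52).
Determinant of the coordinate differences = (-125)·245 − (-25)·120 = -27625.
∂h/∂x = [(+0.22)·245 − (+0.52)·120] / -27625 = +0.0003077
∂h/∂y = [(-125)·(+0.52) − (-25)·(+0.22)] / -27625 = +0.002154
|∇h| = √(0.0003077² + 0.002154²) = 0.002176
Seepage velocity v = K·i/n = 22.0 × 0.002176 / 0.26 = 0.1841 m/day.
t = 300 / 0.1841 = 1630 days = 4.46 years.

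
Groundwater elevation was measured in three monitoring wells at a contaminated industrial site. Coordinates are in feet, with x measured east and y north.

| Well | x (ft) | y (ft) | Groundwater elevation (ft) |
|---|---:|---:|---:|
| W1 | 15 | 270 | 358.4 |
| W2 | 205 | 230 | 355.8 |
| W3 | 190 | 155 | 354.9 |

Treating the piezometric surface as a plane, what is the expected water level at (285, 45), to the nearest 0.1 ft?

352.3 ft

Taking W1 as reference: W2−W1 = (190, -40, -2.6); W3−W1 = (175, -115, -3.5).
Solve a·Δx + b·Δy = Δh: det = 190·(-115) − 175·(-40) = -14850.
∂h/∂x = [(-2.6)·(-115) − (-3.5)·(-40)] / -14850 = -0.01071
∂h/∂y = [190·(-3.5) − 175·(-2.6)] / -14850 = +0.01414
h(285, 45) = 358.4 + (-0.01071)·(270) + (+0.01414)·(-225) = 358.4 -2.891 -3.182 = 352.327 ft.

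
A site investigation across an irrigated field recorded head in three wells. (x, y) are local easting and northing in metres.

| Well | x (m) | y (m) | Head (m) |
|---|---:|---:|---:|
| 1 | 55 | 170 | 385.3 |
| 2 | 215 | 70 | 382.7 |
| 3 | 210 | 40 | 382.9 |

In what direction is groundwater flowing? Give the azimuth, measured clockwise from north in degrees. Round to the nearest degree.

With h = a·x + b·y + c and 1 as origin, the differences give:
  160·a + (-100)·b = -2.6
  155·a + (-130)·b = -2.4
Eliminate b (×(-130) and ×(-100), subtract): -5300·a = 98.00 → a = ∂h/∂x = -0.01849
Back-substitute: b = ∂h/∂y = -0.003585.
Flow direction (−∇h) has components (+0.01849 E, +0.003585 N).
Azimuth = atan2(E, N) = atan2(+0.01849, +0.003585) = 79.0° ≈ 079°.

079°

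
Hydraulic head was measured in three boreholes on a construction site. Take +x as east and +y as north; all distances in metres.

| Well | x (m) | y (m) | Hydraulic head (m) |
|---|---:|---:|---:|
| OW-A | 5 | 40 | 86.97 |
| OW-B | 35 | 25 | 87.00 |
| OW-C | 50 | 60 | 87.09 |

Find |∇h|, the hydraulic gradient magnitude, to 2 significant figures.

0.0026

Taking OW-A as reference: OW-B−OW-A = (30, -15, +0.03); OW-C−OW-A = (45, 20, +0.12).
Determinant of the coordinate differences = 30·20 − 45·(-15) = 1275.
∂h/∂x = [(+0.03)·20 − (+0.12)·(-15)] / 1275 = +0.001882
∂h/∂y = [30·(+0.12) − 45·(+0.03)] / 1275 = +0.001765
|∇h| = √(0.001882² + 0.001765²) = 0.00258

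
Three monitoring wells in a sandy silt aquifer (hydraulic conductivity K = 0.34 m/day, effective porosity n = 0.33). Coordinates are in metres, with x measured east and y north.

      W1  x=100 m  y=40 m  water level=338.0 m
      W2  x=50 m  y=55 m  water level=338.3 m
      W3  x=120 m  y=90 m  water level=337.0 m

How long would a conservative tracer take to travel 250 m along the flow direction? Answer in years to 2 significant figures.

35 years

With h = a·x + b·y + c and W1 as origin, the differences give:
  (-50)·a + 15·b = +0.3
  20·a + 50·b = -1.0
Eliminate b (×50 and ×15, subtract): -2800·a = 30.00 → a = ∂h/∂x = -0.01071
Back-substitute: b = ∂h/∂y = -0.01571.
|∇h| = √(-0.01071² + -0.01571²) = 0.01901
Seepage velocity v = K·i/n = 0.34 × 0.01901 / 0.33 = 0.01959 m/day.
t = 250 / 0.01959 = 1.276e+04 days = 34.9 years.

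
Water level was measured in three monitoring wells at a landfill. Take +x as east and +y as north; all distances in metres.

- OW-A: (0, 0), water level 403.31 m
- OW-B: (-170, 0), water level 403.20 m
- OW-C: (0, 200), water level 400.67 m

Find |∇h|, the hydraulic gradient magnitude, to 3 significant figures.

0.0132

∂h/∂x = (403.20 − 403.31) / (-170 − 0) = +0.0006471
∂h/∂y = (400.67 − 403.31) / (200 − 0) = -0.01320
|∇h| = √(0.0006471² + -0.01320²) = 0.01322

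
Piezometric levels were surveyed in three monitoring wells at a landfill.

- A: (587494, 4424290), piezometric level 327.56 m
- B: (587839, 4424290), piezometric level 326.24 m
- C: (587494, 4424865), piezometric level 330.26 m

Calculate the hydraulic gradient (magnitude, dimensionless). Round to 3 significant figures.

0.00606

∂h/∂x = (326.24 − 327.56) / (587839 − 587494) = -0.003826
∂h/∂y = (330.26 − 327.56) / (4424865 − 4424290) = +0.004696
|∇h| = √(-0.003826² + 0.004696²) = 0.006057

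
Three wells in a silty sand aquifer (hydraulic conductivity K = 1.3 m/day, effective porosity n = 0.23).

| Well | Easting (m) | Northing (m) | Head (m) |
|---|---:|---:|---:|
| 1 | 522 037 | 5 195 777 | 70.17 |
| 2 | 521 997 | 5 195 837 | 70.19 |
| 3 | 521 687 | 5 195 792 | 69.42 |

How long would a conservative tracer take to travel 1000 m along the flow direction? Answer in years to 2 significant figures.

170 years

Taking 1 as reference: 2−1 = (-40, 60, +0.02); 3−1 = (-350, 15, -0.75).
Solve a·Δx + b·Δy = Δh: det = (-40)·15 − (-350)·60 = 20400.
∂h/∂x = [(+0.02)·15 − (-0.75)·60] / 20400 = +0.002221
∂h/∂y = [(-40)·(-0.75) − (-350)·(+0.02)] / 20400 = +0.001814
|∇h| = √(0.002221² + 0.001814²) = 0.002868
Seepage velocity v = K·i/n = 1.3 × 0.002868 / 0.23 = 0.01621 m/day.
t = 1000 / 0.01621 = 6.169e+04 days = 169 years.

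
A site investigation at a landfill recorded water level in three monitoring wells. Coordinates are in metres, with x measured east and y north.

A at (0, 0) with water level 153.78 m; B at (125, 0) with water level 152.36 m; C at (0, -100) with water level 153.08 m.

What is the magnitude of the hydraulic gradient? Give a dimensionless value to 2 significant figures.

∂h/∂x = (152.36 − 153.78) / (125 − 0) = -0.01136
∂h/∂y = (153.08 − 153.78) / (-100 − 0) = +0.007000
|∇h| = √(-0.01136² + 0.007000²) = 0.01334

0.013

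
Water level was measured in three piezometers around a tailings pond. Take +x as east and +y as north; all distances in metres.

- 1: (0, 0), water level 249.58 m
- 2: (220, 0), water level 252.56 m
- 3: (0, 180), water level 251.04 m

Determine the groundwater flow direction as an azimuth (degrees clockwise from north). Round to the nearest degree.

239°

∂h/∂x = (252.56 − 249.58) / (220 − 0) = +0.01355
∂h/∂y = (251.04 − 249.58) / (180 − 0) = +0.008111
Flow direction (−∇h) has components (-0.01355 E, -0.008111 N).
Azimuth = atan2(E, N) = atan2(-0.01355, -0.008111) = 239.1° ≈ 239°.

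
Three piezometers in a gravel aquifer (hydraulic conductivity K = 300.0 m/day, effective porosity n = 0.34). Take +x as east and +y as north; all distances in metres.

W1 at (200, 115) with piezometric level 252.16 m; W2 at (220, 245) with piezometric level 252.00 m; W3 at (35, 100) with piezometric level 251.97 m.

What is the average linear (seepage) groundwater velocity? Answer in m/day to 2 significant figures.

1.7 m/day

Taking W1 as reference: W2−W1 = (20, 130, -0.16); W3−W1 = (-165, -15, -0.19).
Determinant of the coordinate differences = 20·(-15) − (-165)·130 = 21150.
∂h/∂x = [(-0.16)·(-15) − (-0.19)·130] / 21150 = +0.001281
∂h/∂y = [20·(-0.19) − (-165)·(-0.16)] / 21150 = -0.001428
|∇h| = √(0.001281² + -0.001428²) = 0.001918
Seepage velocity v = K·i/n = 300.0 × 0.001918 / 0.34 = 1.692 m/day.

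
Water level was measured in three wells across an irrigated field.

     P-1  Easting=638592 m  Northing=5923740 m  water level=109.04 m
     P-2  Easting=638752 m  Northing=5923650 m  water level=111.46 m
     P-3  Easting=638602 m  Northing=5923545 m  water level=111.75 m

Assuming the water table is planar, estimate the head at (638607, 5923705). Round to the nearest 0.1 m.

109.6 m

Differences from P-1: to P-2 (Δx, Δy, Δh) = (160, -90, +2.42); to P-3 = (10, -195, +2.71).
Solve a·Δx + b·Δy = Δh: det = 160·(-195) − 10·(-90) = -30300.
∂h/∂x = [(+2.42)·(-195) − (+2.71)·(-90)] / -30300 = +0.007525
∂h/∂y = [160·(+2.71) − 10·(+2.42)] / -30300 = -0.01351
h(638607, 5923705) = 109.04 + (+0.007525)·(15) + (-0.01351)·(-35) = 109.04 +0.113 +0.473 = 109.626 m.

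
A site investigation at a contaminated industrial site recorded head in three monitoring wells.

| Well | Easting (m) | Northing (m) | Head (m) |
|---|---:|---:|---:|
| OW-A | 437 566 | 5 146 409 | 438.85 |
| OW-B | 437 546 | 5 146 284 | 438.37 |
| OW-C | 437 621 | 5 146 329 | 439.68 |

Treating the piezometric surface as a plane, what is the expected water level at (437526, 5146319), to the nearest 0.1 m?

Taking OW-A as reference: OW-B−OW-A = (-20, -125, -0.48); OW-C−OW-A = (55, -80, +0.83).
Determinant of the coordinate differences = (-20)·(-80) − 55·(-125) = 8475.
∂h/∂x = [(-0.48)·(-80) − (+0.83)·(-125)] / 8475 = +0.01677
∂h/∂y = [(-20)·(+0.83) − 55·(-0.48)] / 8475 = +0.001156
h(437526, 5146319) = 438.85 + (+0.01677)·(-40) + (+0.001156)·(-90) = 438.85 -0.671 -0.104 = 438.075 m.

438.1 m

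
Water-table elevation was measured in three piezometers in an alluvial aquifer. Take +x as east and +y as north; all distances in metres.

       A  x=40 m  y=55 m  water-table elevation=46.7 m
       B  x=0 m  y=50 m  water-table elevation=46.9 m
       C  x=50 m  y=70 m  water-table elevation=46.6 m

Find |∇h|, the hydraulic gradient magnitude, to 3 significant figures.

With h = a·x + b·y + c and A as origin, the differences give:
  (-40)·a + (-5)·b = +0.2
  10·a + 15·b = -0.1
Eliminate b (×15 and ×(-5), subtract): -550·a = 2.50 → a = ∂h/∂x = -0.004545
Back-substitute: b = ∂h/∂y = -0.003636.
|∇h| = √(-0.004545² + -0.003636²) = 0.00582

0.00582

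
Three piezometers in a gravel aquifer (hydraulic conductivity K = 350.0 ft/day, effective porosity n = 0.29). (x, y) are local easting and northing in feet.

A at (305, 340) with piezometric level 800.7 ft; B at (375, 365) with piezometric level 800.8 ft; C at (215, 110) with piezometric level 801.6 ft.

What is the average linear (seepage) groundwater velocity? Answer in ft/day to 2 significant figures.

Three-point gradient (reference A): Δ to B = (70, 25, +0.1), Δ to C = (-90, -230, +0.9).
∂h/∂x = +0.003285, ∂h/∂y = -0.005199 (det = -13850).
|∇h| = √(0.003285² + -0.005199²) = 0.00615
Seepage velocity v = K·i/n = 350.0 × 0.00615 / 0.29 = 7.422 ft/day.

7.4 ft/day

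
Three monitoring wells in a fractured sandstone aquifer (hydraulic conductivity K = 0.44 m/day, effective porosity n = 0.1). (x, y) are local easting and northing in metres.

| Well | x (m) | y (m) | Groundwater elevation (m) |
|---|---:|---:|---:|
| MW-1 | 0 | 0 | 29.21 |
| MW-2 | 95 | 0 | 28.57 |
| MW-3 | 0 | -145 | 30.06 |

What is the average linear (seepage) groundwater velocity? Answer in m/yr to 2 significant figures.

∂h/∂x = (28.57 − 29.21) / (95 − 0) = -0.006737
∂h/∂y = (30.06 − 29.21) / (-145 − 0) = -0.005862
|∇h| = √(-0.006737² + -0.005862²) = 0.00893
Seepage velocity v = K·i/n = 0.44 × 0.00893 / 0.1 = 0.03929 m/day = 14.35 m/yr.

14 m/yr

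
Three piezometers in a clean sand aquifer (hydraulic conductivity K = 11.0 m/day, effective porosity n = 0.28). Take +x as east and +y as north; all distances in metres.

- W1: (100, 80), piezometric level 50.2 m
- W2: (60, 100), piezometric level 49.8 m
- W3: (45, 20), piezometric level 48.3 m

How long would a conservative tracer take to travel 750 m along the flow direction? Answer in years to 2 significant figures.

With h = a·x + b·y + c and W1 as origin, the differences give:
  (-40)·a + 20·b = -0.4
  (-55)·a + (-60)·b = -1.9
Eliminate b (×(-60) and ×20, subtract): 3500·a = 62.00 → a = ∂h/∂x = +0.01771
Back-substitute: b = ∂h/∂y = +0.01543.
|∇h| = √(0.01771² + 0.01543²) = 0.02349
Seepage velocity v = K·i/n = 11.0 × 0.02349 / 0.28 = 0.9228 m/day.
t = 750 / 0.9228 = 812.7 days = 2.23 years.

2.2 years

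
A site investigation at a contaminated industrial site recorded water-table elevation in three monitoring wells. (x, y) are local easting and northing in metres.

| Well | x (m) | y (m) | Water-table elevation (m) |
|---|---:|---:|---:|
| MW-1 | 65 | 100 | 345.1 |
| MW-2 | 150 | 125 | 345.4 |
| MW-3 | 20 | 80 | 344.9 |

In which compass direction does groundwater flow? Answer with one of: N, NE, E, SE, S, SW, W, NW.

Taking MW-1 as reference: MW-2−MW-1 = (85, 25, +0.3); MW-3−MW-1 = (-45, -20, -0.2).
Solve a·Δx + b·Δy = Δh: det = 85·(-20) − (-45)·25 = -575.
∂h/∂x = [(+0.3)·(-20) − (-0.2)·25] / -575 = +0.001739
∂h/∂y = [85·(-0.2) − (-45)·(+0.3)] / -575 = +0.006087
Flow = −∇h = (-0.001739 east, -0.006087 north), which points south.

S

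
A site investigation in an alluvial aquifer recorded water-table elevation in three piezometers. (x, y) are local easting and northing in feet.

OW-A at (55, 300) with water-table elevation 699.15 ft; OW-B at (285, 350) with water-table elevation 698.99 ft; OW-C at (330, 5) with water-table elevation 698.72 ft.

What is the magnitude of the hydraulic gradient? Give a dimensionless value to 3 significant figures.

Differences from OW-A: to OW-B (Δx, Δy, Δh) = (230, 50, -0.16); to OW-C = (275, -295, -0.43).
Determinant of the coordinate differences = 230·(-295) − 275·50 = -81600.
∂h/∂x = [(-0.16)·(-295) − (-0.43)·50] / -81600 = -0.0008419
∂h/∂y = [230·(-0.43) − 275·(-0.16)] / -81600 = +0.0006728
|∇h| = √(-0.0008419² + 0.0006728²) = 0.001078

0.00108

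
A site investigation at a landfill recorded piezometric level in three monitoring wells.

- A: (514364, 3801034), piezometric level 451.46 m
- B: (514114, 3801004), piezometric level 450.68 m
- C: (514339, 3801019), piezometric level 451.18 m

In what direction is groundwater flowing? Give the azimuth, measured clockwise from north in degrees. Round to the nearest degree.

184°

Taking A as reference: B−A = (-250, -30, -0.78); C−A = (-25, -15, -0.28).
Determinant of the coordinate differences = (-250)·(-15) − (-25)·(-30) = 3000.
∂h/∂x = [(-0.78)·(-15) − (-0.28)·(-30)] / 3000 = +0.001100
∂h/∂y = [(-250)·(-0.28) − (-25)·(-0.78)] / 3000 = +0.01683
Flow direction (−∇h) has components (-0.001100 E, -0.01683 N).
Azimuth = atan2(E, N) = atan2(-0.001100, -0.01683) = 183.7° ≈ 184°.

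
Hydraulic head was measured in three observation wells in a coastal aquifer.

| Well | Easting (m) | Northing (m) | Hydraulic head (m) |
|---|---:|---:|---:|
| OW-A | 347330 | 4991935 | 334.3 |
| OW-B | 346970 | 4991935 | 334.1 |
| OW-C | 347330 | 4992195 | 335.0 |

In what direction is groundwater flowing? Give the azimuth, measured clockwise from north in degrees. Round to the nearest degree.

∂h/∂x = (334.1 − 334.3) / (346970 − 347330) = +0.0005556
∂h/∂y = (335.0 − 334.3) / (4992195 − 4991935) = +0.002692
Flow direction (−∇h) has components (-0.0005556 E, -0.002692 N).
Azimuth = atan2(E, N) = atan2(-0.0005556, -0.002692) = 191.7° ≈ 192°.

192°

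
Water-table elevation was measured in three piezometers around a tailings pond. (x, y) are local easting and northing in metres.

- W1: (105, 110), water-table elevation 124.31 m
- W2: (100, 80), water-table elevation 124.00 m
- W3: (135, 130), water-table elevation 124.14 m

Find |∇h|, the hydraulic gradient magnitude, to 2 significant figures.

With h = a·x + b·y + c and W1 as origin, the differences give:
  (-5)·a + (-30)·b = -0.31
  30·a + 20·b = -0.17
Eliminate b (×20 and ×(-30), subtract): 800·a = -11.300 → a = ∂h/∂x = -0.01413
Back-substitute: b = ∂h/∂y = +0.01269.
|∇h| = √(-0.01413² + 0.01269²) = 0.01899

0.019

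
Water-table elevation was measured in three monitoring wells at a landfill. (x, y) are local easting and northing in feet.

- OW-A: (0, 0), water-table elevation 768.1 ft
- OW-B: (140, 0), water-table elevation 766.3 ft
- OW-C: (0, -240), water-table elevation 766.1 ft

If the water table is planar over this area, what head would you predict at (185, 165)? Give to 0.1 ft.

∂h/∂x = (766.3 − 768.1) / (140 − 0) = -0.01286
∂h/∂y = (766.1 − 768.1) / (-240 − 0) = +0.008333
h(185, 165) = 768.1 + (-0.01286)·(185) + (+0.008333)·(165) = 768.1 -2.379 +1.375 = 767.096 ft.

767.1 ft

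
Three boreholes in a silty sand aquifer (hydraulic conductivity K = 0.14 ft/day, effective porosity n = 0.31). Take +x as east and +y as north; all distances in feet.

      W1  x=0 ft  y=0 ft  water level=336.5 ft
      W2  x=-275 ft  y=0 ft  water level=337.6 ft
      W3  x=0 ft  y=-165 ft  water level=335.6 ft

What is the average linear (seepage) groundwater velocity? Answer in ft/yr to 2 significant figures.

1.1 ft/yr

∂h/∂x = (337.6 − 336.5) / (-275 − 0) = -0.004000
∂h/∂y = (335.6 − 336.5) / (-165 − 0) = +0.005455
|∇h| = √(-0.004000² + 0.005455²) = 0.006764
Seepage velocity v = K·i/n = 0.14 × 0.006764 / 0.31 = 0.003055 ft/day = 1.116 ft/yr.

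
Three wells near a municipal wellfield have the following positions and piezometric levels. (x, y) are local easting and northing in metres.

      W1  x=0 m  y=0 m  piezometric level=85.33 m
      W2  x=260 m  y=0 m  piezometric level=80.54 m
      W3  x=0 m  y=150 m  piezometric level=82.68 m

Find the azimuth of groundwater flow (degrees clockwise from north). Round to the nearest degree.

∂h/∂x = (80.54 − 85.33) / (260 − 0) = -0.01842
∂h/∂y = (82.68 − 85.33) / (150 − 0) = -0.01767
Flow direction (−∇h) has components (+0.01842 E, +0.01767 N).
Azimuth = atan2(E, N) = atan2(+0.01842, +0.01767) = 46.2° ≈ 046°.

046°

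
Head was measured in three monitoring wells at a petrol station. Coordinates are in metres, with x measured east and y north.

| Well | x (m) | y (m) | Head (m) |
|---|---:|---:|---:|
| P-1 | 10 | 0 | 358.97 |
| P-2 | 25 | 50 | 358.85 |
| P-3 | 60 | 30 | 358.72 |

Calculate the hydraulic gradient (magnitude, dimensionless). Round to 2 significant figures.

With h = a·x + b·y + c and P-1 as origin, the differences give:
  15·a + 50·b = -0.12
  50·a + 30·b = -0.25
Eliminate b (×30 and ×50, subtract): -2050·a = 8.900 → a = ∂h/∂x = -0.004341
Back-substitute: b = ∂h/∂y = -0.001098.
|∇h| = √(-0.004341² + -0.001098²) = 0.004478

0.0045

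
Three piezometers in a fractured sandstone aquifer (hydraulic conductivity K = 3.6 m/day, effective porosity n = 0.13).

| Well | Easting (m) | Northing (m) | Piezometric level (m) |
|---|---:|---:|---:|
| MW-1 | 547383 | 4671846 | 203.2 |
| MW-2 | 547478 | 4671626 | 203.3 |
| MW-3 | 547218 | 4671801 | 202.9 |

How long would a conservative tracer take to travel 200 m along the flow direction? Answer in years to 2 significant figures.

11 years

Three-point gradient (reference MW-1): Δ to MW-2 = (95, -220, +0.1), Δ to MW-3 = (-165, -45, -0.3).
∂h/∂x = +0.001738, ∂h/∂y = +0.0002957 (det = -40575).
|∇h| = √(0.001738² + 0.0002957²) = 0.001763
Seepage velocity v = K·i/n = 3.6 × 0.001763 / 0.13 = 0.04882 m/day.
t = 200 / 0.04882 = 4097 days = 11.2 years.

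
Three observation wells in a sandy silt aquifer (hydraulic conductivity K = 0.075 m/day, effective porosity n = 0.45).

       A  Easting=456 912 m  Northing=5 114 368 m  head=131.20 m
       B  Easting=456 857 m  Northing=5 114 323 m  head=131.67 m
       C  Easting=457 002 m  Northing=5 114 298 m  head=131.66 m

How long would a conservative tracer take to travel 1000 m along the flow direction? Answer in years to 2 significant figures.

Differences from A: to B (Δx, Δy, Δh) = (-55, -45, +0.47); to C = (90, -70, +0.46).
Determinant of the coordinate differences = (-55)·(-70) − 90·(-45) = 7900.
∂h/∂x = [(+0.47)·(-70) − (+0.46)·(-45)] / 7900 = -0.001544
∂h/∂y = [(-55)·(+0.46) − 90·(+0.47)] / 7900 = -0.008557
|∇h| = √(-0.001544² + -0.008557²) = 0.008695
Seepage velocity v = K·i/n = 0.075 × 0.008695 / 0.45 = 0.001449 m/day.
t = 1000 / 0.001449 = 6.901e+05 days = 1.89e+03 years.

1900 years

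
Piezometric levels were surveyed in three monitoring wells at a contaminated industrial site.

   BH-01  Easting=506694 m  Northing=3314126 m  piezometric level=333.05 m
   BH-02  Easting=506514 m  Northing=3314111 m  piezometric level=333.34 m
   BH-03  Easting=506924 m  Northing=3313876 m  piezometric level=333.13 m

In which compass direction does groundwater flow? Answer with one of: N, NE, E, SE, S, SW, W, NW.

Taking BH-01 as reference: BH-02−BH-01 = (-180, -15, +0.29); BH-03−BH-01 = (230, -250, +0.08).
Solve a·Δx + b·Δy = Δh: det = (-180)·(-250) − 230·(-15) = 48450.
∂h/∂x = [(+0.29)·(-250) − (+0.08)·(-15)] / 48450 = -0.001472
∂h/∂y = [(-180)·(+0.08) − 230·(+0.29)] / 48450 = -0.001674
Flow = −∇h = (+0.001472 east, +0.001674 north), which points northeast.

NE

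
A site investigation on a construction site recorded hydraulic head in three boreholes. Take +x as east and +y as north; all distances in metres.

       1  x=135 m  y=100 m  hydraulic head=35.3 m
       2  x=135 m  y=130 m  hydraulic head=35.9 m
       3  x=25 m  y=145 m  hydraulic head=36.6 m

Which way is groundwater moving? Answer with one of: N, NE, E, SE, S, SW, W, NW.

S

Differences from 1: to 2 (Δx, Δy, Δh) = (0, 30, +0.6); to 3 = (-110, 45, +1.3).
Determinant of the coordinate differences = 0·45 − (-110)·30 = 3300.
∂h/∂x = [(+0.6)·45 − (+1.3)·30] / 3300 = -0.003636
∂h/∂y = [0·(+1.3) − (-110)·(+0.6)] / 3300 = +0.02000
Flow = −∇h = (+0.003636 east, -0.02000 north), which points south.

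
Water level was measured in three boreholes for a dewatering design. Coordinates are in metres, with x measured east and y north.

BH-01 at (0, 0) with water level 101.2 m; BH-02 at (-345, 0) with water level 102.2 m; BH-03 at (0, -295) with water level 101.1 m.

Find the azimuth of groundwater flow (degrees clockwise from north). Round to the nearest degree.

097°

∂h/∂x = (102.2 − 101.2) / (-345 − 0) = -0.002899
∂h/∂y = (101.1 − 101.2) / (-295 − 0) = +0.0003390
Flow direction (−∇h) has components (+0.002899 E, -0.0003390 N).
Azimuth = atan2(E, N) = atan2(+0.002899, -0.0003390) = 96.7° ≈ 097°.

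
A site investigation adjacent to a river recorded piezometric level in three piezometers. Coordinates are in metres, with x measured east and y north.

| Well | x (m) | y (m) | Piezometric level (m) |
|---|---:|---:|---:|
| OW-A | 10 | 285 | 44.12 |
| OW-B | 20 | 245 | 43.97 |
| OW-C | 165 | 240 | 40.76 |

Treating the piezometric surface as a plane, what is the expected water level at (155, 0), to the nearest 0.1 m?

41.4 m

Taking OW-A as reference: OW-B−OW-A = (10, -40, -0.15); OW-C−OW-A = (155, -45, -3.36).
Determinant of the coordinate differences = 10·(-45) − 155·(-40) = 5750.
∂h/∂x = [(-0.15)·(-45) − (-3.36)·(-40)] / 5750 = -0.02220
∂h/∂y = [10·(-3.36) − 155·(-0.15)] / 5750 = -0.001800
h(155, 0) = 44.12 + (-0.02220)·(145) + (-0.001800)·(-285) = 44.12 -3.219 +0.513 = 41.414 m.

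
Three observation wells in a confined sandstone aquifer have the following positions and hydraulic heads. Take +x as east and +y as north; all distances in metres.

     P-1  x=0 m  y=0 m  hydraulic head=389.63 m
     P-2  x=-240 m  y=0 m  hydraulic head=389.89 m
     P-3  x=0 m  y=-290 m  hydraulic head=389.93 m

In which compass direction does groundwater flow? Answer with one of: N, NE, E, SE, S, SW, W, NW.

∂h/∂x = (389.89 − 389.63) / (-240 − 0) = -0.001083
∂h/∂y = (389.93 − 389.63) / (-290 − 0) = -0.001034
Flow = −∇h = (+0.001083 east, +0.001034 north), which points northeast.

NE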